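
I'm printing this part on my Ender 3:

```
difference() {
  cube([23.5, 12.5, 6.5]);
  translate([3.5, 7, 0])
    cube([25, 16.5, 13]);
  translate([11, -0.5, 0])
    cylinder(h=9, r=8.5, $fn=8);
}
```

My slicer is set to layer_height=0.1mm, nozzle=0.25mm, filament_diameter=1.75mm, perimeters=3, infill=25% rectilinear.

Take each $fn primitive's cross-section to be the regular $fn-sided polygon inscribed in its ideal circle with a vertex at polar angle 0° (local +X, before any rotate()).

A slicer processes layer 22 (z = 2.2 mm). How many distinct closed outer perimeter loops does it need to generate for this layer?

At z = 2.2 mm: the 23.5×12.5 cube contributes its full rectangle; the cube at (3.5, 7) is present — its section is the full 25×16.5 rectangle; the r=8.5 cylinder at (11, -0.5) contributes a regular 8-gon of circumradius 8.5; Subtracting the remaining from the first: starting from the 23.5×12.5 cube, the 25×16.5 cube at (3.5, 7) partially overlaps it — only the 110.00 mm² overlap (of its 412.50 mm²) is removed, clipping the outline; the r=8.5 cylinder at (11, -0.5) partially overlaps it — only the 91.37 mm² overlap (of its 204.35 mm²) is removed, clipping the outline — 2 connected regions. The result has 2 disconnected regions.

2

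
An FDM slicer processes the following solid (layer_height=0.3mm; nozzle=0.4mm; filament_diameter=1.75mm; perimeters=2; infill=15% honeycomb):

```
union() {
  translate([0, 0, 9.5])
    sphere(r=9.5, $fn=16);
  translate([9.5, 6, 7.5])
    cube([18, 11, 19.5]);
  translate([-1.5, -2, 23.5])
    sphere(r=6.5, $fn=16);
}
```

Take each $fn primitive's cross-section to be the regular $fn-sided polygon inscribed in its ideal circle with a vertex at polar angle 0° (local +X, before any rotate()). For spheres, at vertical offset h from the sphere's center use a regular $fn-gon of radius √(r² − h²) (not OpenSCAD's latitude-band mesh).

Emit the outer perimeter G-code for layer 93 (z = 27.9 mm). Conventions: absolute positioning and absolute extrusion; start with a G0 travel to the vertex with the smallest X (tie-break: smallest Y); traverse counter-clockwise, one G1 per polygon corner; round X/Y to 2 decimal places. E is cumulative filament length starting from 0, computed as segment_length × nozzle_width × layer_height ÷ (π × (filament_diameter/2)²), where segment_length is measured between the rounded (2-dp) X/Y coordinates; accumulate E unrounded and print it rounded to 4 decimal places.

G0 X-6.28 Y-2.00 Z27.90
G1 X-5.92 Y-3.83 E0.0930
G1 X-4.88 Y-5.38 E0.1862
G1 X-3.33 Y-6.42 E0.2793
G1 X-1.50 Y-6.78 E0.3723
G1 X0.33 Y-6.42 E0.4654
G1 X1.88 Y-5.38 E0.5585
G1 X2.92 Y-3.83 E0.6516
G1 X3.28 Y-2.00 E0.7447
G1 X2.92 Y-0.17 E0.8377
G1 X1.88 Y1.38 E0.9309
G1 X0.33 Y2.42 E1.0240
G1 X-1.50 Y2.78 E1.1170
G1 X-3.33 Y2.42 E1.2101
G1 X-4.88 Y1.38 E1.3032
G1 X-5.92 Y-0.17 E1.3963
G1 X-6.28 Y-2.00 E1.4894

At z = 27.9 mm: the sphere is not intersected at this z (|z−center|=18.400 > r=9.5); the cube at (9.5, 6) is absent (z outside [7.5, 27]); the r=6.5 sphere at (-1.5, -2) contributes a regular 16-gon of circumradius √(6.5²−4.4²) = 4.784; Combining (union): only the r=6.5 sphere at (-1.5, -2) is present, so the union is just that shape — 1 connected region. The outline is a single polygon with 16 vertices. Extrusion per mm of travel: 0.4 × 0.3 / (π × 0.875²) = 0.049890. Accumulating E over each segment gives final E = 1.4894.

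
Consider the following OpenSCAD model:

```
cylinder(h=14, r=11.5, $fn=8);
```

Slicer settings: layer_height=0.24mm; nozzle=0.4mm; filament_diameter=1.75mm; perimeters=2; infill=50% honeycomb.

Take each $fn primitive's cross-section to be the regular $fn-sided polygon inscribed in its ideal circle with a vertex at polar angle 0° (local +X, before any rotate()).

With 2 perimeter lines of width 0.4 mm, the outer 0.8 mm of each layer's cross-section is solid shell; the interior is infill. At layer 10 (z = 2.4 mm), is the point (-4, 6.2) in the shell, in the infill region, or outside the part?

infill

At z = 2.4 mm: the r=11.5 cylinder gives a regular 8-gon of circumradius 11.5 (constant along its height). Overall, the cross-section is a single solid region. The nearest boundary edge runs (0.00, 11.50)→(-8.13, 8.13); distance from the point to it = 3.37 mm. The point is inside the cross-section and 3.37 mm from the nearest boundary — more than the 0.8 mm shell width (2 × 0.4), so it's in the infill interior.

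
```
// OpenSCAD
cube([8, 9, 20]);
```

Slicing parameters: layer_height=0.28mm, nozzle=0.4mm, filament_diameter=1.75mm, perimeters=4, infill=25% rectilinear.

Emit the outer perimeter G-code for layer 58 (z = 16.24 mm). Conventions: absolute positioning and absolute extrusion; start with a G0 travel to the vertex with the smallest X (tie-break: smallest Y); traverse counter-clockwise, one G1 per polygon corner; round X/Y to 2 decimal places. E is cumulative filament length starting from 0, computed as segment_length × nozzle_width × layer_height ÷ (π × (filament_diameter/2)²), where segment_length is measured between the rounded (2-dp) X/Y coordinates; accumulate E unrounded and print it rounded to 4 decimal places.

At z = 16.24 mm: the 8×9 cube contributes its full rectangle. The outline is a single polygon with 4 vertices. Extrusion per mm of travel: 0.4 × 0.28 / (π × 0.875²) = 0.046564. Accumulating E over each segment gives final E = 1.5832.

G0 X0.00 Y0.00 Z16.24
G1 X8.00 Y0.00 E0.3725
G1 X8.00 Y9.00 E0.7916
G1 X0.00 Y9.00 E1.1641
G1 X0.00 Y0.00 E1.5832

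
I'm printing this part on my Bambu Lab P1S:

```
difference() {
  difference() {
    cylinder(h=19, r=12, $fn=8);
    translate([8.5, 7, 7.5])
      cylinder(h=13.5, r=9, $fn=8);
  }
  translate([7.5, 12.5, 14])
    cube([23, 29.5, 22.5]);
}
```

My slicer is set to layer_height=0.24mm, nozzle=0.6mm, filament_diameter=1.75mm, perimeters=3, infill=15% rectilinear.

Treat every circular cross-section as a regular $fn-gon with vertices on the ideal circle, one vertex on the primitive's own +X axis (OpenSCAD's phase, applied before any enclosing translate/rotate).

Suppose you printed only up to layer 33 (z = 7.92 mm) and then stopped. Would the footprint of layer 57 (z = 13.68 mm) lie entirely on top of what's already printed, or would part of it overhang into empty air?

Compare the two slices. At z = 7.92: the cylinder: section is a regular 8-gon, circumradius r=12 (area = (8/2)·12.000²·sin(360°/8) = 407.29 mm²); the r=9 cylinder at (8.5, 7) contributes a regular 8-gon of circumradius 9 (area = (8/2)·9.000²·sin(360°/8) = 229.10 mm²); Subtracting the remaining from the first: starting from the r=12 cylinder (407.29 mm²), the r=9 cylinder at (8.5, 7) partially overlaps it — only the 101.74 mm² overlap (of its 229.10 mm²) is removed, clipping the outline — area = 305.55 mm²; the cube at (7.5, 12.5) does not reach this height (z outside [14, 36.5]); After the difference (first − rest): none of the subtracted shapes is present at this height, so the result so far is unchanged — area = 305.55 mm². At z = 13.68: the cylinder: section is a regular 8-gon, circumradius r=12 (area = (8/2)·12.000²·sin(360°/8) = 407.29 mm²); the cylinder at (8.5, 7): section is a regular 8-gon, circumradius r=9 (area = (8/2)·9.000²·sin(360°/8) = 229.10 mm²); Subtracting the remaining from the first: starting from the r=12 cylinder (407.29 mm²), the r=9 cylinder at (8.5, 7) partially overlaps it — only the 101.74 mm² overlap (of its 229.10 mm²) is removed, clipping the outline — area = 305.55 mm²; the cube at (7.5, 12.5) does not reach this height (z outside [14, 36.5]); Subtracting the remaining from the first: none of the subtracted shapes is present at this height, so that combined region is unchanged — area = 305.55 mm². Checking containment: the cross-section at z = 13.68 is a subset of the cross-section at z = 7.92.

entirely on top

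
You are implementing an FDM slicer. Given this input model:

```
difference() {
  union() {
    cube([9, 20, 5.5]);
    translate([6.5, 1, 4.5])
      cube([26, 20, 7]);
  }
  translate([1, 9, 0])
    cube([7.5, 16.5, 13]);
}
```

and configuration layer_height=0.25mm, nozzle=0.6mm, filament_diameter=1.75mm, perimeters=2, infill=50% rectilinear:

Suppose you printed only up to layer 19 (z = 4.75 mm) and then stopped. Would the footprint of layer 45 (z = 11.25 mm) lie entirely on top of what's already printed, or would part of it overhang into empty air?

Compare the two slices. At z = 4.75: the cube (footprint 9×20) is included at this height (area 180.00 mm²); the cube at (6.5, 1) is present — its section is the full 26×20 rectangle (area 520.00 mm²); Taking the union: the regions partially overlap — summed areas 700.00 mm² minus the doubly-counted overlap 47.50 mm² gives 652.50 mm² — area = 652.50 mm²; the cube at (1, 9) (footprint 7.5×16.5) is included at this height (area 123.75 mm²); Subtracting the remaining from the first: starting from that combined region (652.50 mm²), the 7.5×16.5 cube at (1, 9) partially overlaps it — only the 84.50 mm² overlap (of its 123.75 mm²) is removed, clipping the outline — area = 568.00 mm². At z = 11.25: the cube is not intersected at this z (z outside [0, 5.5]); the cube at (6.5, 1) is present — its section is the full 26×20 rectangle (area 520.00 mm²); Merging all regions: only the 26×20 cube at (6.5, 1) is present, so the union is just that shape — area = 520.00 mm²; the cube at (1, 9) is present — its section is the full 7.5×16.5 rectangle (area 123.75 mm²); Taking the first minus the rest: starting from the result so far (520.00 mm²), the 7.5×16.5 cube at (1, 9) partially overlaps it — only the 24.00 mm² overlap (of its 123.75 mm²) is removed, clipping the outline — area = 496.00 mm². Checking containment: the cross-section at z = 11.25 is a subset of the cross-section at z = 4.75.

entirely on top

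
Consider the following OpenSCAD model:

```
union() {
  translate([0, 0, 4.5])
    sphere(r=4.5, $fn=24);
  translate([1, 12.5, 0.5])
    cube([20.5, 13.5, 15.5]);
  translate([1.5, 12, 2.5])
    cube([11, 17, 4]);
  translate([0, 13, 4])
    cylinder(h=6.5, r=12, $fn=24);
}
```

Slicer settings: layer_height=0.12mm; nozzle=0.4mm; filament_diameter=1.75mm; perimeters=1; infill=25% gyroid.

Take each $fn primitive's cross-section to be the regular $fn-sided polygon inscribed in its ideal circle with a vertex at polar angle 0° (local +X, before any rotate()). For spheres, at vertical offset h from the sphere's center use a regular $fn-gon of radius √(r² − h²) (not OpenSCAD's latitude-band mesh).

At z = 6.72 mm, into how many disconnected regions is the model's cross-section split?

1

At z = 6.72 mm: the r=4.5 sphere slices to a regular 24-gon of circumradius 3.914 (√(r²−h²) with h=2.22 from center); the 20.5×13.5 cube at (1, 12.5) contributes its full rectangle; the cube at (1.5, 12) is not intersected at this z (z outside [2.5, 6.5]); the r=12 cylinder at (0, 13) contributes a regular 24-gon of circumradius 12; Taking the union: the regions partially overlap (shared area 119.61 mm²), so overlapping operands fuse into one piece — 1 connected region. The result has 1 disconnected region.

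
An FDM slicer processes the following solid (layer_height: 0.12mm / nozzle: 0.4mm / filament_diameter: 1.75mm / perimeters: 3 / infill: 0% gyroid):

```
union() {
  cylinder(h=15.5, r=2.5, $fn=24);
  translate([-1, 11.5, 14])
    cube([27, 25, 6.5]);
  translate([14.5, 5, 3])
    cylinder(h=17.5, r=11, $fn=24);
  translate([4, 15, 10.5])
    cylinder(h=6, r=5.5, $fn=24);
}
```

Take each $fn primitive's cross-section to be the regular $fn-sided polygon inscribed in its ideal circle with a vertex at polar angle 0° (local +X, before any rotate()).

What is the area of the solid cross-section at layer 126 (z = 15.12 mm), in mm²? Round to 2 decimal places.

1024.88 mm²

At z = 15.12 mm: the r=2.5 cylinder gives a regular 24-gon of circumradius 2.5 (constant along its height) (area = (24/2)·2.500²·sin(360°/24) = 19.41 mm²); the cube at (-1, 11.5) is present — its section is the full 27×25 rectangle (area 675.00 mm²); the r=11 cylinder at (14.5, 5) contributes a regular 24-gon of circumradius 11 (area = (24/2)·11.000²·sin(360°/24) = 375.81 mm²); the r=5.5 cylinder at (4, 15) contributes a regular 24-gon of circumradius 5.5 (area = (24/2)·5.500²·sin(360°/24) = 93.95 mm²); Combining (union): the regions partially overlap — summed areas 1164.17 mm² minus the doubly-counted overlap 139.29 mm² gives 1024.88 mm² — area = 1024.88 mm². Overall, the cross-section has 2 separate islands. Net area = 1024.88 mm².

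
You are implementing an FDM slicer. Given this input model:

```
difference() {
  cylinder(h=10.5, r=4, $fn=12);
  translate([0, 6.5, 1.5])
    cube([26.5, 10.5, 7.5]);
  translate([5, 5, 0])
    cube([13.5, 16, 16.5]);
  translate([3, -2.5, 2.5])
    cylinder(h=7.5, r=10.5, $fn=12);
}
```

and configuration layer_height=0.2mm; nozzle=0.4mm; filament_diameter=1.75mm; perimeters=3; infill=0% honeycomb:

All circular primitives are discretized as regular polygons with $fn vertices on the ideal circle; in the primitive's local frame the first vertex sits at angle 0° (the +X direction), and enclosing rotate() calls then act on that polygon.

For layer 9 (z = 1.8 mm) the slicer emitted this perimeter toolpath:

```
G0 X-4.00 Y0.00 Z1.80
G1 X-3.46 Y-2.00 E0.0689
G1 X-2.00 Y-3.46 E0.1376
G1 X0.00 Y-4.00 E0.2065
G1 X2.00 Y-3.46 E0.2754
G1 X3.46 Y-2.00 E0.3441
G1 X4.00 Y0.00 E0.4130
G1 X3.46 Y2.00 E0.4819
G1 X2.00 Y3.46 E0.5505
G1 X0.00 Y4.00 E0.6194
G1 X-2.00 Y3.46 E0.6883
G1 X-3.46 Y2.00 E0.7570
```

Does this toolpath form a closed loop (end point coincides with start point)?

no

Start point (G0): (-4.00, 0.00). End point (last G1): the path does not return to the start — open.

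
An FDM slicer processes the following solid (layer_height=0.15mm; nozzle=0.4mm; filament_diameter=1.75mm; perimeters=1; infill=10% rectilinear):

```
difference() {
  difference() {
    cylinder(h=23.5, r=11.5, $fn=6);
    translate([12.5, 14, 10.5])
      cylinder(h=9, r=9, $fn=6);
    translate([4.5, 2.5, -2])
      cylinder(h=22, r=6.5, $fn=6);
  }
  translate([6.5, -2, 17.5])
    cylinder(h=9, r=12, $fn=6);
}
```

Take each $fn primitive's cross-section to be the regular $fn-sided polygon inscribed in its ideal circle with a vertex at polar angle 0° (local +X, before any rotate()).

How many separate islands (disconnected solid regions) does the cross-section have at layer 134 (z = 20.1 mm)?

At z = 20.1 mm: the r=11.5 cylinder gives a regular 6-gon of circumradius 11.5 (constant along its height); the cylinder at (12.5, 14) is absent (z outside [10.5, 19.5]); the cylinder at (4.5, 2.5) is absent (z outside [-2, 20]); Subtracting the remaining from the first: none of the subtracted shapes is present at this height, so the r=11.5 cylinder is unchanged — 1 connected region; the r=12 cylinder at (6.5, -2) gives a regular 6-gon of circumradius 12 (constant along its height); After the difference (first − rest): starting from that combined region, the r=12 cylinder at (6.5, -2) partially overlaps it — only the 213.55 mm² overlap (of its 374.12 mm²) is removed, clipping the outline — 1 connected region. Overall, the cross-section is a single solid region. Island count = 1.

1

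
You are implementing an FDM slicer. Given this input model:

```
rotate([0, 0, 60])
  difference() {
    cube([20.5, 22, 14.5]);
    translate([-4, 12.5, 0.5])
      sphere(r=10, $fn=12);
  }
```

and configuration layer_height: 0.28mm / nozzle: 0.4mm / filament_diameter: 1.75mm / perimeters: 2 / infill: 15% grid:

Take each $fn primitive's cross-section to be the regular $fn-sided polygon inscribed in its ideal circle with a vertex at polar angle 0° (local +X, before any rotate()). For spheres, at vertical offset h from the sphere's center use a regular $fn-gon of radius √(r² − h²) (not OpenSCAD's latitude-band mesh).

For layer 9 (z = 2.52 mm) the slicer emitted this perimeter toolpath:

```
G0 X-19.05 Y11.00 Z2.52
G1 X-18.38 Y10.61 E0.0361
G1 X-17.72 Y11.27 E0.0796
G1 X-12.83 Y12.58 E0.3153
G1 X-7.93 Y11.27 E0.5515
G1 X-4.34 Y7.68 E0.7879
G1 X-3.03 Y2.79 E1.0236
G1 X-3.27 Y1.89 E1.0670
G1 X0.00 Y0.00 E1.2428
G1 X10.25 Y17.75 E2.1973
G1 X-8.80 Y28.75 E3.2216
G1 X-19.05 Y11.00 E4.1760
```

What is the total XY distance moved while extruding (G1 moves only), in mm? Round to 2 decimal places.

Sum the Euclidean lengths of each G1 segment: total = 89.68 mm.

89.68 mm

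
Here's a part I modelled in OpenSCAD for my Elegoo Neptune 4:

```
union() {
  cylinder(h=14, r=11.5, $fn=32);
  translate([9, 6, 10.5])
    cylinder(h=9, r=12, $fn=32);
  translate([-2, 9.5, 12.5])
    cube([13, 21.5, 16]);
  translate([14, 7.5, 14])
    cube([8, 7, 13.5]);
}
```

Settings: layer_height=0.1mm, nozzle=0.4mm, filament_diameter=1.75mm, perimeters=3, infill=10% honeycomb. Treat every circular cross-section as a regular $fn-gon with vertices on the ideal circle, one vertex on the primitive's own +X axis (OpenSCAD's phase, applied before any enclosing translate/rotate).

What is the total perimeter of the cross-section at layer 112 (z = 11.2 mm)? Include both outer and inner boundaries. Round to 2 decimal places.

96.27 mm

At z = 11.2 mm: the cylinder: section is a regular 32-gon, circumradius r=11.5 (perimeter = 2·32·11.500·sin(180°/32) = 72.14 mm); the r=12 cylinder at (9, 6) gives a regular 32-gon of circumradius 12 (constant along its height) (perimeter = 2·32·12.000·sin(180°/32) = 75.28 mm); the cube at (-2, 9.5) does not reach this height (z outside [12.5, 28.5]); the cube at (14, 7.5) is not intersected at this z (z outside [14, 27.5]); Combining (union): the regions partially overlap (shared area 186.79 mm²), so the edge portions inside another operand are dropped and the merged outline is re-measured after clipping — boundary = 96.27 mm. Overall, the cross-section is a single solid region. Total boundary length (outer) = 96.27 mm.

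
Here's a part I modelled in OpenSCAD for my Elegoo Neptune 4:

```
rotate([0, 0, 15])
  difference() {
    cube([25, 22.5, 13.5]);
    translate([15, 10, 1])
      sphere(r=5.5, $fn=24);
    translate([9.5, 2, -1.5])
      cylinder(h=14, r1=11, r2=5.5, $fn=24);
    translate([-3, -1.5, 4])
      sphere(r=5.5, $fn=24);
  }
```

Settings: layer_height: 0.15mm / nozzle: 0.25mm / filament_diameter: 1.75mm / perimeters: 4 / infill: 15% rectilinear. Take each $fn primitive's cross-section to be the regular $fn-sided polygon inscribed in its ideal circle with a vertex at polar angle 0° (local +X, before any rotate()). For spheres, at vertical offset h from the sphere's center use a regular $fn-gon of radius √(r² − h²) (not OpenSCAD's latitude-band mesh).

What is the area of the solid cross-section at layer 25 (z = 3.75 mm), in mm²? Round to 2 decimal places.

354.79 mm²

At z = 3.75 mm: the cube (footprint 25×22.5) is included at this height (area 562.50 mm²); the r=5.5 sphere at (15, 10) slices to a regular 24-gon of circumradius 4.763 (√(r²−h²) with h=2.75 from center) (area = (24/2)·4.763²·sin(360°/24) = 70.46 mm²); the cone at (9.5, 2) contributes a regular 24-gon of circumradius 8.938 (interpolated between r1=11 and r2=5.5 at t=0.375) (area = (24/2)·8.938²·sin(360°/24) = 248.09 mm²); the r=5.5 sphere at (-3, -1.5) slices to a regular 24-gon of circumradius 5.494 (√(r²−h²) with h=0.25 from center) (area = (24/2)·5.494²·sin(360°/24) = 93.76 mm²); Taking the first minus the rest: starting from the 25×22.5 cube (562.50 mm²), the r=5.5 sphere at (15, 10) lies wholly inside it (removes its full 70.46 mm² and its 29.84 mm outline becomes a hole wall); the cone at (9.5, 2) partially overlaps it — only the 135.36 mm² overlap (of its 248.09 mm²) is removed, clipping the outline; the r=5.5 sphere at (-3, -1.5) partially overlaps it — only the 1.89 mm² overlap (of its 93.76 mm²) is removed, clipping the outline — area = 354.79 mm²; (whole slice rotated 15° about Z — lengths, areas and connectivity unchanged). Overall, the cross-section is a single solid region. Net area = 354.79 mm².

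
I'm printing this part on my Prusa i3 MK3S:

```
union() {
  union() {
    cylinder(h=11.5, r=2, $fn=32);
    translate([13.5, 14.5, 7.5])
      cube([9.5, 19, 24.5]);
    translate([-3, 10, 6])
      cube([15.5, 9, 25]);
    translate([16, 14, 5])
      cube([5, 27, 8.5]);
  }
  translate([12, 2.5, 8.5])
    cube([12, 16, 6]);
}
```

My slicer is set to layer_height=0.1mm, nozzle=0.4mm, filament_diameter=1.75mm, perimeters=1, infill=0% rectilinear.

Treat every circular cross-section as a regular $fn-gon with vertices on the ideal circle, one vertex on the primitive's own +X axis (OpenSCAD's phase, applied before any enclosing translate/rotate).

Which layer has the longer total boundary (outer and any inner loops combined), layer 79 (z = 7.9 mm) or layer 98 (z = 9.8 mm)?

layer 98 (z = 9.8 mm)

Layer 79 (z = 7.9): the r=2 cylinder gives a regular 32-gon of circumradius 2 (constant along its height) (perimeter = 2·32·2.000·sin(180°/32) = 12.55 mm); the 9.5×19 cube at (13.5, 14.5) contributes its full rectangle (perimeter 57.00 mm); the 15.5×9 cube at (-3, 10) contributes its full rectangle (perimeter 49.00 mm); the cube at (16, 14) is present — its section is the full 5×27 rectangle (perimeter 64.00 mm); Merging all regions: the regions partially overlap (shared area 95.00 mm²), so the edge portions inside another operand are dropped and the merged outline is re-measured after clipping — boundary = 134.55 mm; the cube at (12, 2.5) is not intersected at this z (z outside [8.5, 14.5]); Taking the union: only that combined region is present, so the union is just that shape — boundary = 134.55 mm. So its perimeter = 134.55 mm. Layer 98 (z = 9.8): the r=2 cylinder contributes a regular 32-gon of circumradius 2 (perimeter = 2·32·2.000·sin(180°/32) = 12.55 mm); the 9.5×19 cube at (13.5, 14.5) contributes its full rectangle (perimeter 57.00 mm); the 15.5×9 cube at (-3, 10) contributes its full rectangle (perimeter 49.00 mm); the 5×27 cube at (16, 14) contributes its full rectangle (perimeter 64.00 mm); Taking the union: the regions partially overlap (shared area 95.00 mm²), so the edge portions inside another operand are dropped and the merged outline is re-measured after clipping — boundary = 134.55 mm; the 12×16 cube at (12, 2.5) contributes its full rectangle (perimeter 56.00 mm); Taking the union: the regions partially overlap (shared area 44.75 mm²), so the edge portions inside another operand are dropped and the merged outline is re-measured after clipping — boundary = 144.55 mm. So its perimeter = 144.55 mm. Layer 98 is larger (144.55 vs 134.55 mm).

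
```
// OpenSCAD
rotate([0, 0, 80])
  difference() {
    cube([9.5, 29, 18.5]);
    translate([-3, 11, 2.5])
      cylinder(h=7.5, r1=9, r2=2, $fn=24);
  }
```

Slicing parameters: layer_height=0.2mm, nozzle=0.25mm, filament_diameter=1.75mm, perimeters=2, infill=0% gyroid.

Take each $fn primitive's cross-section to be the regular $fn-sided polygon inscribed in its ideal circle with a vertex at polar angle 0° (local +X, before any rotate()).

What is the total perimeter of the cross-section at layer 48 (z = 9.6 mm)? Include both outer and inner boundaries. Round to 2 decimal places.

At z = 9.6 mm: the 9.5×29 cube contributes its full rectangle (perimeter 77.00 mm); the cone at (-3, 11) contributes a regular 24-gon of circumradius 2.373 (interpolated between r1=9 and r2=2 at t=0.947) (perimeter = 2·24·2.373·sin(180°/24) = 14.87 mm); After the difference (first − rest): starting from the 9.5×29 cube, the cone at (-3, 11) misses the remaining region (no effect) — boundary = 77.00 mm; (whole slice rotated 80° about Z — lengths, areas and connectivity unchanged). Overall, the cross-section is a single solid region. Total boundary length (outer) = 77.00 mm.

77.00 mm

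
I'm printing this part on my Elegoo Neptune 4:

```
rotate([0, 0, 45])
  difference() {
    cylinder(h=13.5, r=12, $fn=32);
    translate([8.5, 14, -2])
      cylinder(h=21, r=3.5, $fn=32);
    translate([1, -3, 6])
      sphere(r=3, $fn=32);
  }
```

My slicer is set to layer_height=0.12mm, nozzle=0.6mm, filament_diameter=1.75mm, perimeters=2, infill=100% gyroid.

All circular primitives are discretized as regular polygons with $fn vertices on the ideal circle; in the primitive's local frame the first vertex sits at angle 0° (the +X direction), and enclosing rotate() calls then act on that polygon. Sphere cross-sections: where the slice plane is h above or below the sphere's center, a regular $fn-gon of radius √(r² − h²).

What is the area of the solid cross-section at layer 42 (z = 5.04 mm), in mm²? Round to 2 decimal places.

424.27 mm²

At z = 5.04 mm: the cylinder: section is a regular 32-gon, circumradius r=12 (area = (32/2)·12.000²·sin(360°/32) = 449.49 mm²); the r=3.5 cylinder at (8.5, 14) contributes a regular 32-gon of circumradius 3.5 (area = (32/2)·3.500²·sin(360°/32) = 38.24 mm²); the r=3 sphere at (1, -3) slices to a regular 32-gon of circumradius 2.842 (√(r²−h²) with h=0.96 from center) (area = (32/2)·2.842²·sin(360°/32) = 25.22 mm²); Subtracting the remaining from the first: starting from the r=12 cylinder (449.49 mm²), the r=3.5 cylinder at (8.5, 14) misses the remaining region (no effect); the r=3 sphere at (1, -3) lies wholly inside it (removes its full 25.22 mm² and its 17.83 mm outline becomes a hole wall) — area = 424.27 mm²; (rotated 45° about Z; rotation is an isometry so areas/perimeters/island counts are preserved). Overall, the cross-section is one region with 1 hole. Net area = 424.27 mm².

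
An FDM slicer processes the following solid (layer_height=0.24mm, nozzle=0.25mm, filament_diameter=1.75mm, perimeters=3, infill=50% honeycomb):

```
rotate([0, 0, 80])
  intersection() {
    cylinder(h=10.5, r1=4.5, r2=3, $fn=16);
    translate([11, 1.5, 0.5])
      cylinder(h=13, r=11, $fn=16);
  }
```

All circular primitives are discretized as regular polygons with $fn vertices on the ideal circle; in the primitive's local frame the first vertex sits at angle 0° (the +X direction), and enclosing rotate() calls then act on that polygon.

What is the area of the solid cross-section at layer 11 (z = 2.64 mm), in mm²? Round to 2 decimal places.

22.03 mm²

At z = 2.64 mm: the cone (r1=4.5→r2=3) has section circumradius 4.123 here — a regular 16-gon (area = (16/2)·4.123²·sin(360°/16) = 52.04 mm²); the cylinder at (11, 1.5): section is a regular 16-gon, circumradius r=11 (area = (16/2)·11.000²·sin(360°/16) = 370.44 mm²); After intersecting: the r=11 cylinder at (11, 1.5) partially overlaps the cone; clipping to the common part keeps 22.03 mm² — area = 22.03 mm²; (rotated 80° about Z; rotation is an isometry so areas/perimeters/island counts are preserved). Overall, the cross-section is a single solid region. Net area = 22.03 mm².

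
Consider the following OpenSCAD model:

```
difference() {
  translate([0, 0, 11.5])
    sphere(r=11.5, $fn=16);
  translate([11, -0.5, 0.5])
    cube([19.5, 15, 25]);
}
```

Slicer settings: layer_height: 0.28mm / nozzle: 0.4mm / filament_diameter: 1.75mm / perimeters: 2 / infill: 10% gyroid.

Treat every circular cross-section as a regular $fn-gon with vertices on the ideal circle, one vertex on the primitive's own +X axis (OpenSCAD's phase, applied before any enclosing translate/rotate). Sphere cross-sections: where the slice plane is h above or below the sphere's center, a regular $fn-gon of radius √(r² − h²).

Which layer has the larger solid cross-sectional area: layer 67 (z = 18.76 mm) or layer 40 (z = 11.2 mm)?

layer 40 (z = 11.2 mm)

Layer 67 (z = 18.76): the sphere: section is a regular 16-gon, circumradius = √(r²−h²) = √(11.5²−7.26²) = 8.919 (area = (16/2)·8.919²·sin(360°/16) = 243.52 mm²); the 19.5×15 cube at (11, -0.5) contributes its full rectangle (area 292.50 mm²); Taking the first minus the rest: starting from the r=11.5 sphere (243.52 mm²), the 19.5×15 cube at (11, -0.5) misses the remaining region (no effect) — area = 243.52 mm². So its area = 243.52 mm². Layer 40 (z = 11.2): the sphere: section is a regular 16-gon, circumradius = √(r²−h²) = √(11.5²−0.3²) = 11.496 (area = (16/2)·11.496²·sin(360°/16) = 404.60 mm²); the cube at (11, -0.5) (footprint 19.5×15) is included at this height (area 292.50 mm²); Taking the first minus the rest: starting from the r=11.5 sphere (404.60 mm²), the 19.5×15 cube at (11, -0.5) partially overlaps it — only the 0.84 mm² overlap (of its 292.50 mm²) is removed, clipping the outline — area = 403.76 mm². So its area = 403.76 mm². Layer 40 is larger (403.76 vs 243.52 mm²).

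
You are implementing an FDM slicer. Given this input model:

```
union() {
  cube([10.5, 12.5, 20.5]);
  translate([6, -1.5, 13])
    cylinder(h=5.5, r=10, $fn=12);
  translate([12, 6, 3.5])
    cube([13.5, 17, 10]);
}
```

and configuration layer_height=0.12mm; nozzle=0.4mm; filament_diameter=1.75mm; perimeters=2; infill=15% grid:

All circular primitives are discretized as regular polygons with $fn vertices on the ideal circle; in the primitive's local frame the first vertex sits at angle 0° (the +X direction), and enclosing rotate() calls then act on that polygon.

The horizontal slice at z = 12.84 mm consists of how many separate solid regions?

At z = 12.84 mm: the cube is present — its section is the full 10.5×12.5 rectangle; the cylinder at (6, -1.5) is not intersected at this z (z outside [13, 18.5]); the 13.5×17 cube at (12, 6) contributes its full rectangle; Merging all regions: the 2 present regions are separate (no shared area or edge), so areas and boundary lengths simply add and each stays a separate island — 2 connected regions. The result has 2 disconnected regions.

2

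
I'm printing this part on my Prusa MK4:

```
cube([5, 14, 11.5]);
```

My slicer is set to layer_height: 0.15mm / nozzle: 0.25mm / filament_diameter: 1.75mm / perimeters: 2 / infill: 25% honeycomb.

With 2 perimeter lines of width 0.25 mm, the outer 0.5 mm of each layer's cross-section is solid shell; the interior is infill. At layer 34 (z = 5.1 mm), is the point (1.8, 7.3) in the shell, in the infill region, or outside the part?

At z = 5.1 mm: the 5×14 cube contributes its full rectangle. Overall, the cross-section is a single solid region. The nearest boundary edge runs (0.00, 14.00)→(0.00, 0.00); distance from the point to it = 1.80 mm. The point is inside the cross-section and 1.80 mm from the nearest boundary — more than the 0.5 mm shell width (2 × 0.25), so it's in the infill interior.

infill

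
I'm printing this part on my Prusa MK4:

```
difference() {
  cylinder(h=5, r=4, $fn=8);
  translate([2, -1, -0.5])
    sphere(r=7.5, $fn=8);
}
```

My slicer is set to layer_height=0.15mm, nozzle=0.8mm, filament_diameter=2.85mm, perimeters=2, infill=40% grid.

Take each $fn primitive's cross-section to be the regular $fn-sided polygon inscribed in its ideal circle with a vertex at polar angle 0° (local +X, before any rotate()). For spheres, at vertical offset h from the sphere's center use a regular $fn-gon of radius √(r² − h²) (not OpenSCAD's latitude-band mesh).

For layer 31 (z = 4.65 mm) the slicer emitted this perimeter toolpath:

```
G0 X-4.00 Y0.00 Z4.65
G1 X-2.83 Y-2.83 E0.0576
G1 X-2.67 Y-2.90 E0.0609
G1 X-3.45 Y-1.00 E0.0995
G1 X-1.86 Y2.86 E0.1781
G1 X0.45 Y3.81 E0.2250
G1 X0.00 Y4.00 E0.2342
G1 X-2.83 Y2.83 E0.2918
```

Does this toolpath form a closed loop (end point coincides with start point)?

Start point (G0): (-4.00, 0.00). End point (last G1): the path does not return to the start — open.

no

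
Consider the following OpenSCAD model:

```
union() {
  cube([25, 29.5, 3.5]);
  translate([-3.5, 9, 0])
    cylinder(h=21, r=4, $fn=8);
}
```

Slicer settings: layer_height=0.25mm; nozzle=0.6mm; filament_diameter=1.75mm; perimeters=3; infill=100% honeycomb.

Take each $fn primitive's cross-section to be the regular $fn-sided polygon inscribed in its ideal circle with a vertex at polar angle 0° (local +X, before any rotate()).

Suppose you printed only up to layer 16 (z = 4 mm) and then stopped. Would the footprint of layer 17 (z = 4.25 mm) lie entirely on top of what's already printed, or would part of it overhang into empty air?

entirely on top

Compare the two slices. At z = 4: the cube is not intersected at this z (z outside [0, 3.5]); the cylinder at (-3.5, 9): section is a regular 8-gon, circumradius r=4 (area = (8/2)·4.000²·sin(360°/8) = 45.25 mm²); Merging all regions: only the r=4 cylinder at (-3.5, 9) is present, so the union is just that shape — area = 45.25 mm². At z = 4.25: the cube is not intersected at this z (z outside [0, 3.5]); the r=4 cylinder at (-3.5, 9) gives a regular 8-gon of circumradius 4 (constant along its height) (area = (8/2)·4.000²·sin(360°/8) = 45.25 mm²); Merging all regions: only the r=4 cylinder at (-3.5, 9) is present, so the union is just that shape — area = 45.25 mm². Checking containment: the cross-section at z = 4.25 is a subset of the cross-section at z = 4.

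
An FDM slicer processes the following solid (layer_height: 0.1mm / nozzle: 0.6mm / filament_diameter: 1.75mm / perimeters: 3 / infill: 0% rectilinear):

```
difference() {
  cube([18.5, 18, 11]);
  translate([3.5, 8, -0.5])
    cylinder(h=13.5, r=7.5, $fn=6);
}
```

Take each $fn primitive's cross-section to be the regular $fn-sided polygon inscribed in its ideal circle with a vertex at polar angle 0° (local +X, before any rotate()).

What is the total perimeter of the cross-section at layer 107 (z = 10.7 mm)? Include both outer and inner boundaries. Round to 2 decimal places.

At z = 10.7 mm: the cube (footprint 18.5×18) is included at this height (perimeter 73.00 mm); the cylinder at (3.5, 8): section is a regular 6-gon, circumradius r=7.5 (perimeter = 2·6·7.500·sin(180°/6) = 45.00 mm); Subtracting the remaining from the first: starting from the 18.5×18 cube, the r=7.5 cylinder at (3.5, 8) partially overlaps it — only the 118.54 mm² overlap (of its 146.14 mm²) is removed, clipping the outline — boundary = 89.51 mm. Overall, the cross-section is a single solid region. Total boundary length (outer) = 89.51 mm.

89.51 mm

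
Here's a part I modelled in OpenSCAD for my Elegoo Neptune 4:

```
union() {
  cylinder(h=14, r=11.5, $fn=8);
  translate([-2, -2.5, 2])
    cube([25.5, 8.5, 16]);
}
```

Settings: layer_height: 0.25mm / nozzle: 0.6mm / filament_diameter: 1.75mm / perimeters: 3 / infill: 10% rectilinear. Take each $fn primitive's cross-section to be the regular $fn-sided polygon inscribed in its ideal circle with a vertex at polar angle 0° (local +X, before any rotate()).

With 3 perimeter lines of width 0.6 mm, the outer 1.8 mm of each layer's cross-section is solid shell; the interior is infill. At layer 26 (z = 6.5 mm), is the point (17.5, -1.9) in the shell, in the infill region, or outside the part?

shell

At z = 6.5 mm: the cylinder: section is a regular 8-gon, circumradius r=11.5; the cube at (-2, -2.5) is present — its section is the full 25.5×8.5 rectangle; Taking the union: the regions partially overlap (shared area 106.00 mm²), so overlapping operands fuse into one piece — 1 connected region. Overall, the cross-section is a single solid region. The nearest boundary edge runs (23.50, -2.50)→(10.46, -2.50); distance from the point to it = 0.60 mm. The point is inside the cross-section, 0.60 mm from the nearest boundary — within the 1.8 mm shell band (3 × 0.6).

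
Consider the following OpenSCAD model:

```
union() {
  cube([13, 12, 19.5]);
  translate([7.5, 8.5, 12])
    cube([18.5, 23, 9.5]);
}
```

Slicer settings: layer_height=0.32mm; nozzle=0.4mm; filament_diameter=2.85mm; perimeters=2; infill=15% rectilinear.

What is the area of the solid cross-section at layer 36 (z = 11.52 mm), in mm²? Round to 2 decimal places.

At z = 11.52 mm: the cube is present — its section is the full 13×12 rectangle (area 156.00 mm²); the cube at (7.5, 8.5) does not reach this height (z outside [12, 21.5]); Merging all regions: only the 13×12 cube is present, so the union is just that shape — area = 156.00 mm². Overall, the cross-section is a single solid region. Net area = 156.00 mm².

156.00 mm²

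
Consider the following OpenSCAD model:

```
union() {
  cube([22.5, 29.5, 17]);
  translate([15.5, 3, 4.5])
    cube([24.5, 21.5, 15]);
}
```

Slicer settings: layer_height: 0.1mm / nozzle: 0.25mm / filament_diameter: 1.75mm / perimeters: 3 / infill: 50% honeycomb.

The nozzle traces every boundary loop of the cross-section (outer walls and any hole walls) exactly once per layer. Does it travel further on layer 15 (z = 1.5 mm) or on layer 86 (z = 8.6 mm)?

layer 86 (z = 8.6 mm)

Layer 15 (z = 1.5): the 22.5×29.5 cube contributes its full rectangle (perimeter 104.00 mm); the cube at (15.5, 3) is not intersected at this z (z outside [4.5, 19.5]); Merging all regions: only the 22.5×29.5 cube is present, so the union is just that shape — boundary = 104.00 mm. So its perimeter = 104.00 mm. Layer 86 (z = 8.6): the cube is present — its section is the full 22.5×29.5 rectangle (perimeter 104.00 mm); the 24.5×21.5 cube at (15.5, 3) contributes its full rectangle (perimeter 92.00 mm); Combining (union): the regions partially overlap (shared area 150.50 mm²), so the edge portions inside another operand are dropped and the merged outline is re-measured after clipping — boundary = 139.00 mm. So its perimeter = 139.00 mm. Layer 86 is larger (139.00 vs 104.00 mm).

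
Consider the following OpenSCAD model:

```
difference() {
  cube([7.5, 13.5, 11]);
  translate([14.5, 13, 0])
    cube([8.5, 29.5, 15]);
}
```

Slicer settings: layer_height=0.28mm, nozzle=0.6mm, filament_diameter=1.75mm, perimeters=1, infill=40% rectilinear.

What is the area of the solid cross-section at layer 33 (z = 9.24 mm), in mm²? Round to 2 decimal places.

101.25 mm²

At z = 9.24 mm: the 7.5×13.5 cube contributes its full rectangle (area 101.25 mm²); the cube at (14.5, 13) is present — its section is the full 8.5×29.5 rectangle (area 250.75 mm²); Subtracting the remaining from the first: starting from the 7.5×13.5 cube (101.25 mm²), the 8.5×29.5 cube at (14.5, 13) misses the remaining region (no effect) — area = 101.25 mm². Overall, the cross-section is a single solid region. Net area = 101.25 mm².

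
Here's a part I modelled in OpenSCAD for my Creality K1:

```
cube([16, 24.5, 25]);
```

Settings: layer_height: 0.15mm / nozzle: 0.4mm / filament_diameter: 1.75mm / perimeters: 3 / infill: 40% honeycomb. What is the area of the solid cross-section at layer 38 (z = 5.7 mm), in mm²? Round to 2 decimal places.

At z = 5.7 mm: the cube is present — its section is the full 16×24.5 rectangle (area 392.00 mm²). Overall, the cross-section is a single solid region. Net area = 392.00 mm².

392.00 mm²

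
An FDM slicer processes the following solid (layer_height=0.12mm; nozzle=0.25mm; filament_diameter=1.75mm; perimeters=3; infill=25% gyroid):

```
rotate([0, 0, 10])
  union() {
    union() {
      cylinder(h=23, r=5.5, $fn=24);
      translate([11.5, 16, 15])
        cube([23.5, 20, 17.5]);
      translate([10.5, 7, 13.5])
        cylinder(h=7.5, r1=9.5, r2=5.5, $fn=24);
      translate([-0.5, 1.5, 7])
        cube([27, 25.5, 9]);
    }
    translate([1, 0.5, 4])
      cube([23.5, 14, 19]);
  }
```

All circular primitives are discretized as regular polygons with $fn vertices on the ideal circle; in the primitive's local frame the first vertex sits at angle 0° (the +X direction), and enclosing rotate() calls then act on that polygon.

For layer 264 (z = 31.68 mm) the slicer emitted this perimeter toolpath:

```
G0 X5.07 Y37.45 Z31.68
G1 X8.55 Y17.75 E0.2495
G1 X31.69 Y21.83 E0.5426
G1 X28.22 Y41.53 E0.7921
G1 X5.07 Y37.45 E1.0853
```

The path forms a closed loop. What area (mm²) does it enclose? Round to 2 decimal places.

470.13 mm²

Apply the shoelace formula to the sequence of (X, Y) vertices; enclosed area = 470.13 mm².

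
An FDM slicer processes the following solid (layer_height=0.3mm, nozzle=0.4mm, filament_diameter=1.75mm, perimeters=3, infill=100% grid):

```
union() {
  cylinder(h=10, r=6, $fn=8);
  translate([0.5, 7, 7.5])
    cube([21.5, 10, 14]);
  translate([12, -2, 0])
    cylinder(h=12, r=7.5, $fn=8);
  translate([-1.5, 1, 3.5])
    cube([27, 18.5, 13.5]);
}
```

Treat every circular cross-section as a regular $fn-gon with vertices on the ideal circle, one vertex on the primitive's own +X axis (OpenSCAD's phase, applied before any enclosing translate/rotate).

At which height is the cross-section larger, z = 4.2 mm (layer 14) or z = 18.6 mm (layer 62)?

layer 14 (z = 4.2 mm)

Layer 14 (z = 4.2): the r=6 cylinder gives a regular 8-gon of circumradius 6 (constant along its height) (area = (8/2)·6.000²·sin(360°/8) = 101.82 mm²); the cube at (0.5, 7) is absent (z outside [7.5, 21.5]); the r=7.5 cylinder at (12, -2) gives a regular 8-gon of circumradius 7.5 (constant along its height) (area = (8/2)·7.500²·sin(360°/8) = 159.10 mm²); the 27×18.5 cube at (-1.5, 1) contributes its full rectangle (area 499.50 mm²); Combining (union): the regions partially overlap — summed areas 760.42 mm² minus the doubly-counted overlap 66.86 mm² gives 693.56 mm² — area = 693.56 mm². So its area = 693.56 mm². Layer 62 (z = 18.6): the cylinder is not intersected at this z (z outside [0, 10]); the cube at (0.5, 7) is present — its section is the full 21.5×10 rectangle (area 215.00 mm²); the cylinder at (12, -2) is absent (z outside [0, 12]); the cube at (-1.5, 1) is absent (z outside [3.5, 17]); Taking the union: only the 21.5×10 cube at (0.5, 7) is present, so the union is just that shape — area = 215.00 mm². So its area = 215.00 mm². Layer 14 is larger (693.56 vs 215.00 mm²).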